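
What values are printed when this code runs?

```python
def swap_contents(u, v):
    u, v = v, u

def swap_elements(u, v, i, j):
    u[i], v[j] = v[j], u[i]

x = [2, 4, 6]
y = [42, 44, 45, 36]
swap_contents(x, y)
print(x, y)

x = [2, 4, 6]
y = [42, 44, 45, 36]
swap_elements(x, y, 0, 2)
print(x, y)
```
[2, 4, 6] [42, 44, 45, 36]
[45, 4, 6] [42, 44, 2, 36]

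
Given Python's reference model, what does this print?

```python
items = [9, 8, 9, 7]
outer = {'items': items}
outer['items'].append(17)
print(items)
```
[9, 8, 9, 7, 17]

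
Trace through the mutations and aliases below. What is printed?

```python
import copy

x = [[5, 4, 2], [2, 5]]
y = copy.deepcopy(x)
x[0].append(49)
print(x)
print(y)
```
[[5, 4, 2, 49], [2, 5]]
[[5, 4, 2], [2, 5]]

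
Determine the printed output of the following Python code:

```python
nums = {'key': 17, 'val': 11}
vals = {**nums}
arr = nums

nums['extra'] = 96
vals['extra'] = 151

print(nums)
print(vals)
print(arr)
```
{'key': 17, 'val': 11, 'extra': 96}
{'key': 17, 'val': 11, 'extra': 151}
{'key': 17, 'val': 11, 'extra': 96}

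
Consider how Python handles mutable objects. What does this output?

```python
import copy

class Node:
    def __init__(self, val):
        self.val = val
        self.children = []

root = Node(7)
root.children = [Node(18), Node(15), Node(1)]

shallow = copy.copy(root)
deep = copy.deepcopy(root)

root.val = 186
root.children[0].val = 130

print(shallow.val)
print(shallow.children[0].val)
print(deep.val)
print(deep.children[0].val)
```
7
130
7
18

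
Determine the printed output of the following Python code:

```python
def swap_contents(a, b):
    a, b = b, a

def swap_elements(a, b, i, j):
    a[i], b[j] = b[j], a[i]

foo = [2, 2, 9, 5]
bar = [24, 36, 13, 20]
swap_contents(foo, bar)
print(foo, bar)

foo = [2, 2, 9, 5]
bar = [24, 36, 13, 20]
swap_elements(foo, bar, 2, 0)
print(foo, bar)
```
[2, 2, 9, 5] [24, 36, 13, 20]
[2, 2, 24, 5] [9, 36, 13, 20]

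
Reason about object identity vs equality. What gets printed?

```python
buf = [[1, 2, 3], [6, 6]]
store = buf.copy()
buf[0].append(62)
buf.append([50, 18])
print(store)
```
[[1, 2, 3, 62], [6, 6]]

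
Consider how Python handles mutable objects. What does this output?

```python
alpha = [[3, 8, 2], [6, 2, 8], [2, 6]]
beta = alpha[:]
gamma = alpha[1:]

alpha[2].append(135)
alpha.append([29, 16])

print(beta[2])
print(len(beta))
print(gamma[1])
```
[2, 6, 135]
3
[2, 6, 135]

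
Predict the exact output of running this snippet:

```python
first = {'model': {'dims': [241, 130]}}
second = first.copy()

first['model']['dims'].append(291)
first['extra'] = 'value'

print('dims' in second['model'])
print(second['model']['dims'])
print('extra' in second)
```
True
[241, 130, 291]
False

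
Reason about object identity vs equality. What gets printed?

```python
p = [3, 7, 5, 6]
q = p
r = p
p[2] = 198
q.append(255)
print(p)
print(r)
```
[3, 7, 198, 6, 255]
[3, 7, 198, 6, 255]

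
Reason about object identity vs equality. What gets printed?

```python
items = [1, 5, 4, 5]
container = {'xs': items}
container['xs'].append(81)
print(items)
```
[1, 5, 4, 5, 81]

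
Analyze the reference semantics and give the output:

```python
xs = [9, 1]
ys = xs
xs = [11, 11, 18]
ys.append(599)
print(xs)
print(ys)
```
[11, 11, 18]
[9, 1, 599]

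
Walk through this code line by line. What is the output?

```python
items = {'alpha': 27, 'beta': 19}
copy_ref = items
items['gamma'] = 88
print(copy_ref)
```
{'alpha': 27, 'beta': 19, 'gamma': 88}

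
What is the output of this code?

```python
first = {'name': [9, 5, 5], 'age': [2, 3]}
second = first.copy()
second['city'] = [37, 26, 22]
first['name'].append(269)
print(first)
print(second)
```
{'name': [9, 5, 5, 269], 'age': [2, 3]}
{'name': [9, 5, 5, 269], 'age': [2, 3], 'city': [37, 26, 22]}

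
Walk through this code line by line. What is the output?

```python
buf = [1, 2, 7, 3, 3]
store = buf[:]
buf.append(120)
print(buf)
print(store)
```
[1, 2, 7, 3, 3, 120]
[1, 2, 7, 3, 3]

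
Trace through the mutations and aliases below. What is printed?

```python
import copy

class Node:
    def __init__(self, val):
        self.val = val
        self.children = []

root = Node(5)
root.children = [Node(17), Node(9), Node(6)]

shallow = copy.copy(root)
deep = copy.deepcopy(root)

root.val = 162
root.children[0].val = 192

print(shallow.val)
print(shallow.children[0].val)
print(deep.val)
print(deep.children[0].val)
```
5
192
5
17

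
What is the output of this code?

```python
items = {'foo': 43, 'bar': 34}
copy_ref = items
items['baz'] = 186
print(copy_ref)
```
{'foo': 43, 'bar': 34, 'baz': 186}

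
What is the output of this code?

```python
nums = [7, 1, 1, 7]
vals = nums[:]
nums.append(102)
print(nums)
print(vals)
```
[7, 1, 1, 7, 102]
[7, 1, 1, 7]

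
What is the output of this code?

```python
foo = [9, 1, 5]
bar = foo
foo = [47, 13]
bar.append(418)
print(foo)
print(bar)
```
[47, 13]
[9, 1, 5, 418]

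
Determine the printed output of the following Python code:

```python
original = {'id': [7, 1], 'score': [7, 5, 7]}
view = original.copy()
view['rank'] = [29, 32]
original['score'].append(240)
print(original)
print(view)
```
{'id': [7, 1], 'score': [7, 5, 7, 240]}
{'id': [7, 1], 'score': [7, 5, 7, 240], 'rank': [29, 32]}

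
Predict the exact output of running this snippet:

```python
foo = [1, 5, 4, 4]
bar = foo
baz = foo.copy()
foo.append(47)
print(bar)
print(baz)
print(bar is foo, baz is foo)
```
[1, 5, 4, 4, 47]
[1, 5, 4, 4]
True False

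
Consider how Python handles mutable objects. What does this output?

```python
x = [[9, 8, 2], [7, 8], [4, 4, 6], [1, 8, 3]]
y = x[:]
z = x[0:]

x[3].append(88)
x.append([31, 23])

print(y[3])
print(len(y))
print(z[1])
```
[1, 8, 3, 88]
4
[7, 8]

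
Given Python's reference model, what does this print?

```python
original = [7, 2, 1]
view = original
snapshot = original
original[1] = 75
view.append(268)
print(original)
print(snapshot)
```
[7, 75, 1, 268]
[7, 75, 1, 268]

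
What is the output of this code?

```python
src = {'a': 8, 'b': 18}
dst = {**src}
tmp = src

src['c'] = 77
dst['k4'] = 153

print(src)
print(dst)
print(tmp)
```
{'a': 8, 'b': 18, 'c': 77}
{'a': 8, 'b': 18, 'k4': 153}
{'a': 8, 'b': 18, 'c': 77}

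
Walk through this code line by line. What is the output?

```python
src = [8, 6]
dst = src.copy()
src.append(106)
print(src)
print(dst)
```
[8, 6, 106]
[8, 6]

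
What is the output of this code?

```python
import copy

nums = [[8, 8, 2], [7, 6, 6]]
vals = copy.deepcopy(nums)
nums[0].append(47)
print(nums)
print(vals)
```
[[8, 8, 2, 47], [7, 6, 6]]
[[8, 8, 2], [7, 6, 6]]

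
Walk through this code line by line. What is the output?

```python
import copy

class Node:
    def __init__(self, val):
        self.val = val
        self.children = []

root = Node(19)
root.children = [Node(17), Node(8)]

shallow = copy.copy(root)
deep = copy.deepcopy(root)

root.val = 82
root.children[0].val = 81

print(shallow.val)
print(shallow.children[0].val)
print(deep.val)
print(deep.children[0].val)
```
19
81
19
17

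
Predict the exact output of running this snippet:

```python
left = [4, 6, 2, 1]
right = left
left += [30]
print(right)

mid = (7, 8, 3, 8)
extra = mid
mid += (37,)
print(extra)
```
[4, 6, 2, 1, 30]
(7, 8, 3, 8)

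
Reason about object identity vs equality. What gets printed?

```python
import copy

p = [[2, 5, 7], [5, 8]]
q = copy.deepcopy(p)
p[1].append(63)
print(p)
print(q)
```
[[2, 5, 7], [5, 8, 63]]
[[2, 5, 7], [5, 8]]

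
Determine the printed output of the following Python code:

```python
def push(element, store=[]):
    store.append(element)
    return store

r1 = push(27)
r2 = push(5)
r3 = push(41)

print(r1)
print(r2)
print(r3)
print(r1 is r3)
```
[27, 5, 41]
[27, 5, 41]
[27, 5, 41]
True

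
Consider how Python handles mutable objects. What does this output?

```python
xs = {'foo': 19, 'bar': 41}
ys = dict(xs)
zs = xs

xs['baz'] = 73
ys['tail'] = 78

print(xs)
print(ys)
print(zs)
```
{'foo': 19, 'bar': 41, 'baz': 73}
{'foo': 19, 'bar': 41, 'tail': 78}
{'foo': 19, 'bar': 41, 'baz': 73}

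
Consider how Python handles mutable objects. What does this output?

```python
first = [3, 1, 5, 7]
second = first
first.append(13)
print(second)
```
[3, 1, 5, 7, 13]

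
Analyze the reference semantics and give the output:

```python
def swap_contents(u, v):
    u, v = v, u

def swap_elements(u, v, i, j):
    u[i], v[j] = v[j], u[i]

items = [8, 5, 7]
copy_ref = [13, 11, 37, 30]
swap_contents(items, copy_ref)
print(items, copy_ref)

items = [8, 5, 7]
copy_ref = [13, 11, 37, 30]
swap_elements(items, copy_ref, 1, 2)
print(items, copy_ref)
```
[8, 5, 7] [13, 11, 37, 30]
[8, 37, 7] [13, 11, 5, 30]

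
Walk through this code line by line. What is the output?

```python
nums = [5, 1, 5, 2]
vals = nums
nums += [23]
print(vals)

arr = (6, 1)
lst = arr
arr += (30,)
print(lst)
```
[5, 1, 5, 2, 23]
(6, 1)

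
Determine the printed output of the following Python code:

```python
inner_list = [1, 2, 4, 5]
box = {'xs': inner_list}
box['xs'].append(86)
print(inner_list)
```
[1, 2, 4, 5, 86]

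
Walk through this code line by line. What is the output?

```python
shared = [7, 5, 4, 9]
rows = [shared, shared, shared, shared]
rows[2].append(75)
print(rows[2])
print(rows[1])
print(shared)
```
[7, 5, 4, 9, 75]
[7, 5, 4, 9, 75]
[7, 5, 4, 9, 75]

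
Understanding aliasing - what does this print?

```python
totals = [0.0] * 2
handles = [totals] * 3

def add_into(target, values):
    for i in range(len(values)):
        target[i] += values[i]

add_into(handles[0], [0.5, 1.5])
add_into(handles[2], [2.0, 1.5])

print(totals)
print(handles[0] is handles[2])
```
[2.5, 3.0]
True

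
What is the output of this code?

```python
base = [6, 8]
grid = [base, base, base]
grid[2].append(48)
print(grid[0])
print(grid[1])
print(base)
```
[6, 8, 48]
[6, 8, 48]
[6, 8, 48]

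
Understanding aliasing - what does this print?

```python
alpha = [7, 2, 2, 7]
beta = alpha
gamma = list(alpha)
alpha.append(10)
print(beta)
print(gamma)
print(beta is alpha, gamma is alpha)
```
[7, 2, 2, 7, 10]
[7, 2, 2, 7]
True False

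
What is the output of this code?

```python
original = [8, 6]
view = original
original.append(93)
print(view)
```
[8, 6, 93]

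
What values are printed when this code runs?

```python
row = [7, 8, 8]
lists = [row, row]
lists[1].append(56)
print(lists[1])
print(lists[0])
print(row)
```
[7, 8, 8, 56]
[7, 8, 8, 56]
[7, 8, 8, 56]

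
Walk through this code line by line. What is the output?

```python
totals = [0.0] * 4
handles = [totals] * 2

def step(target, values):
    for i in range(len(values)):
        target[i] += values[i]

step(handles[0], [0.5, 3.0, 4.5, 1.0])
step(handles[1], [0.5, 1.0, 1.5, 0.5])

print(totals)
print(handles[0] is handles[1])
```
[1.0, 4.0, 6.0, 1.5]
True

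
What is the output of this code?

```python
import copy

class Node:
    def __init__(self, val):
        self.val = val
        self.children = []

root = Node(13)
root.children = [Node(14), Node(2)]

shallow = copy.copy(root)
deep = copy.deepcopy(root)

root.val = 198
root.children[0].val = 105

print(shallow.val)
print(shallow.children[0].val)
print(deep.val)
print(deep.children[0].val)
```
13
105
13
14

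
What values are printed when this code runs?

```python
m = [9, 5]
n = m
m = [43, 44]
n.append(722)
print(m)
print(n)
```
[43, 44]
[9, 5, 722]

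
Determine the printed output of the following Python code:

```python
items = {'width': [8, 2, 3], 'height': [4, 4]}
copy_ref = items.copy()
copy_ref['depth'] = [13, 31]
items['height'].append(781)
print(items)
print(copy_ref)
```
{'width': [8, 2, 3], 'height': [4, 4, 781]}
{'width': [8, 2, 3], 'height': [4, 4, 781], 'depth': [13, 31]}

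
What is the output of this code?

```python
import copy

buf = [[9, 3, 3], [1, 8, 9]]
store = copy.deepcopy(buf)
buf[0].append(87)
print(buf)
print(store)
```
[[9, 3, 3, 87], [1, 8, 9]]
[[9, 3, 3], [1, 8, 9]]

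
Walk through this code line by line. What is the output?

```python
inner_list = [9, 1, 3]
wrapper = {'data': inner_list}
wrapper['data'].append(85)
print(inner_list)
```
[9, 1, 3, 85]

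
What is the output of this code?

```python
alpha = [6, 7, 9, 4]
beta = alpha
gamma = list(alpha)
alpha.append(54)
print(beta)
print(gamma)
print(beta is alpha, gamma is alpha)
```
[6, 7, 9, 4, 54]
[6, 7, 9, 4]
True False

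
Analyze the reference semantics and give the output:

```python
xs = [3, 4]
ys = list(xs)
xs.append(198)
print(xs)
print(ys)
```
[3, 4, 198]
[3, 4]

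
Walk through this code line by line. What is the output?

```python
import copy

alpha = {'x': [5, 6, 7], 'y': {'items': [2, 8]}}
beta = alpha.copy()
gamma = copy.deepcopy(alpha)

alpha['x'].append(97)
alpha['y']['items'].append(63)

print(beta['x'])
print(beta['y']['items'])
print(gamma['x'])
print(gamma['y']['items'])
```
[5, 6, 7, 97]
[2, 8, 63]
[5, 6, 7]
[2, 8]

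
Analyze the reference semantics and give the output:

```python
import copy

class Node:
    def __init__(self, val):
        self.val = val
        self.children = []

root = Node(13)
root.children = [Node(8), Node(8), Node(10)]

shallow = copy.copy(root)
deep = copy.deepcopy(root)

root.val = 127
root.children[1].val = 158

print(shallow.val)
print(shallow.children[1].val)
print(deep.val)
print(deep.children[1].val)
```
13
158
13
8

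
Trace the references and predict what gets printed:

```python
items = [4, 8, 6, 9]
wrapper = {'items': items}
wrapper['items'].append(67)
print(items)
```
[4, 8, 6, 9, 67]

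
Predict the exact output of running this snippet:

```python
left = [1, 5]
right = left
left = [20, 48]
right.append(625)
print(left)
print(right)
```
[20, 48]
[1, 5, 625]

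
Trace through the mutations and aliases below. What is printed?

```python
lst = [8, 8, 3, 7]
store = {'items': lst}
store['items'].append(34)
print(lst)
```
[8, 8, 3, 7, 34]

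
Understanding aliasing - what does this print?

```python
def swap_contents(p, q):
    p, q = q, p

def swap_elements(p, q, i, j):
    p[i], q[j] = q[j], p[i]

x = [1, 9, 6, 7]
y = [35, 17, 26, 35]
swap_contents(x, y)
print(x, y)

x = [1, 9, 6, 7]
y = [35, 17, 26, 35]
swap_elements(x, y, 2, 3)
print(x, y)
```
[1, 9, 6, 7] [35, 17, 26, 35]
[1, 9, 35, 7] [35, 17, 26, 6]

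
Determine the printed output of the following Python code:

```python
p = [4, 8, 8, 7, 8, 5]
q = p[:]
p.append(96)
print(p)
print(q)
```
[4, 8, 8, 7, 8, 5, 96]
[4, 8, 8, 7, 8, 5]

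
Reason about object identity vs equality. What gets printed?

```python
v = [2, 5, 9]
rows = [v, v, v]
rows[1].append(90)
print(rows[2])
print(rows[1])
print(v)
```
[2, 5, 9, 90]
[2, 5, 9, 90]
[2, 5, 9, 90]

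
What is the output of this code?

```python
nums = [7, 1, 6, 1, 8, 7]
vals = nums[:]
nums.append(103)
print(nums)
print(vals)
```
[7, 1, 6, 1, 8, 7, 103]
[7, 1, 6, 1, 8, 7]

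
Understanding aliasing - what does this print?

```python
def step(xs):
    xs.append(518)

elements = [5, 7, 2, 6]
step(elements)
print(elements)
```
[5, 7, 2, 6, 518]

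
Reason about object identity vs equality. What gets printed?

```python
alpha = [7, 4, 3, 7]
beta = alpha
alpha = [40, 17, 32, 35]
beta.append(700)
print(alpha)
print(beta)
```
[40, 17, 32, 35]
[7, 4, 3, 7, 700]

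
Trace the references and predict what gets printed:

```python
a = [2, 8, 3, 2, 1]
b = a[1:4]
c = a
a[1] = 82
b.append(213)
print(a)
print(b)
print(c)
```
[2, 82, 3, 2, 1]
[8, 3, 2, 213]
[2, 82, 3, 2, 1]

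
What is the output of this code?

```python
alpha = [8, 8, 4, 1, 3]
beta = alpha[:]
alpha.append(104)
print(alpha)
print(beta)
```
[8, 8, 4, 1, 3, 104]
[8, 8, 4, 1, 3]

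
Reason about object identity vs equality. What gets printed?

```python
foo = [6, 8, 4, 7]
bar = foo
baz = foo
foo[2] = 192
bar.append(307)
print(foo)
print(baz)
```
[6, 8, 192, 7, 307]
[6, 8, 192, 7, 307]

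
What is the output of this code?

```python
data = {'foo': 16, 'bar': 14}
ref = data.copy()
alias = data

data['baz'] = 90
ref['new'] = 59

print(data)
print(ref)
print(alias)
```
{'foo': 16, 'bar': 14, 'baz': 90}
{'foo': 16, 'bar': 14, 'new': 59}
{'foo': 16, 'bar': 14, 'baz': 90}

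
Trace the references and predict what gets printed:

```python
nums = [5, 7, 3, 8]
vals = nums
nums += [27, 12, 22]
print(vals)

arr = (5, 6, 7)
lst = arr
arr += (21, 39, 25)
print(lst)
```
[5, 7, 3, 8, 27, 12, 22]
(5, 6, 7)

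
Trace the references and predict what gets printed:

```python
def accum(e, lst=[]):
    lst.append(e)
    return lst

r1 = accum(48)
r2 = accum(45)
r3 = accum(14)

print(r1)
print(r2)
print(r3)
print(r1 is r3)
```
[48, 45, 14]
[48, 45, 14]
[48, 45, 14]
True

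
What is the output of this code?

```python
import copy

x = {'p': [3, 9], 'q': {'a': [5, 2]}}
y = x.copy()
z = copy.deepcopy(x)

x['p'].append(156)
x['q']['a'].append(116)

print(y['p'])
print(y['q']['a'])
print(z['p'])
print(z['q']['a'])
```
[3, 9, 156]
[5, 2, 116]
[3, 9]
[5, 2]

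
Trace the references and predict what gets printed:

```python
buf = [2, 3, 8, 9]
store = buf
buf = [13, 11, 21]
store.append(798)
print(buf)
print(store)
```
[13, 11, 21]
[2, 3, 8, 9, 798]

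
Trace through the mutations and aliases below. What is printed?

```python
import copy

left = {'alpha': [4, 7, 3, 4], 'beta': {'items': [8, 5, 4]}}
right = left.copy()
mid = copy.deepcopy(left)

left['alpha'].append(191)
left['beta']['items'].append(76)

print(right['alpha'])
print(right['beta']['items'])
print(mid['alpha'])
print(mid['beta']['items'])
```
[4, 7, 3, 4, 191]
[8, 5, 4, 76]
[4, 7, 3, 4]
[8, 5, 4]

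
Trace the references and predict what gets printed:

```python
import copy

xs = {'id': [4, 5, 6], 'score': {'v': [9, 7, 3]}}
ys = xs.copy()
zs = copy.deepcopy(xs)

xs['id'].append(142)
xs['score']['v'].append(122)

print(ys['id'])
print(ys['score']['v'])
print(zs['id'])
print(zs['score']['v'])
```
[4, 5, 6, 142]
[9, 7, 3, 122]
[4, 5, 6]
[9, 7, 3]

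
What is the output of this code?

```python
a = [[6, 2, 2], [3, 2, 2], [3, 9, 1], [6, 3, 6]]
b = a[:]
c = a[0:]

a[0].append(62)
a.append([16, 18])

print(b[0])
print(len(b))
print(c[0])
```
[6, 2, 2, 62]
4
[6, 2, 2, 62]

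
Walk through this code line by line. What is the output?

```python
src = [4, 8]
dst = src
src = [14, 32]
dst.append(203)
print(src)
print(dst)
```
[14, 32]
[4, 8, 203]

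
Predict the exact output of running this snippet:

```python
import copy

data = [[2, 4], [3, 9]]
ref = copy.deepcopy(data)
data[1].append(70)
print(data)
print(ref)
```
[[2, 4], [3, 9, 70]]
[[2, 4], [3, 9]]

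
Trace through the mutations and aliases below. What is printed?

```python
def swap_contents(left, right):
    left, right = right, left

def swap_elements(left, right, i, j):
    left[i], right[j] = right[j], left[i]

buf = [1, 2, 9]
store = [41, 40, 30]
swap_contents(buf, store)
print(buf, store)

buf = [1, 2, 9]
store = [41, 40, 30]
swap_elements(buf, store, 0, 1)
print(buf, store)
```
[1, 2, 9] [41, 40, 30]
[40, 2, 9] [41, 1, 30]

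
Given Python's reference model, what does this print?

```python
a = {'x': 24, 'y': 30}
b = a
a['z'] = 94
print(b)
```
{'x': 24, 'y': 30, 'z': 94}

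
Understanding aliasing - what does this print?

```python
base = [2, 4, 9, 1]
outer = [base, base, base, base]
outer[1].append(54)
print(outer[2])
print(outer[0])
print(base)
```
[2, 4, 9, 1, 54]
[2, 4, 9, 1, 54]
[2, 4, 9, 1, 54]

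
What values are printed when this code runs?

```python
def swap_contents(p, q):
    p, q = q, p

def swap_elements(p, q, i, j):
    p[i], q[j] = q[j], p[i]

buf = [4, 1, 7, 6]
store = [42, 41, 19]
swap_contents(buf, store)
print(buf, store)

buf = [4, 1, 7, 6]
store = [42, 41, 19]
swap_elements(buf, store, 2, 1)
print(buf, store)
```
[4, 1, 7, 6] [42, 41, 19]
[4, 1, 41, 6] [42, 7, 19]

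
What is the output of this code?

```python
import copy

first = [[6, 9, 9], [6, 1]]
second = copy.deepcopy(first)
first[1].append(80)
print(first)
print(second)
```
[[6, 9, 9], [6, 1, 80]]
[[6, 9, 9], [6, 1]]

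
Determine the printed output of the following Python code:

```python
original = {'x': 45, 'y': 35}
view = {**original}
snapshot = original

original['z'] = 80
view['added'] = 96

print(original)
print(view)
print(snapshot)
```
{'x': 45, 'y': 35, 'z': 80}
{'x': 45, 'y': 35, 'added': 96}
{'x': 45, 'y': 35, 'z': 80}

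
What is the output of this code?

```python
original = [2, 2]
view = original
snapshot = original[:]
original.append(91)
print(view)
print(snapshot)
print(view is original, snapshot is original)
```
[2, 2, 91]
[2, 2]
True False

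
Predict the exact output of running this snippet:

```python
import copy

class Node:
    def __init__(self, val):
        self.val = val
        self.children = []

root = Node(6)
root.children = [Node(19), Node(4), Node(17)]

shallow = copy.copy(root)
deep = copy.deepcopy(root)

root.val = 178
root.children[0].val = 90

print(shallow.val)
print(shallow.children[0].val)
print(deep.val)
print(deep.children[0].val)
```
6
90
6
19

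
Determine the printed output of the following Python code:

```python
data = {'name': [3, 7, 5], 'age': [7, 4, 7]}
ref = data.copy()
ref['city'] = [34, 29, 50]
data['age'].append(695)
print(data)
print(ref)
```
{'name': [3, 7, 5], 'age': [7, 4, 7, 695]}
{'name': [3, 7, 5], 'age': [7, 4, 7, 695], 'city': [34, 29, 50]}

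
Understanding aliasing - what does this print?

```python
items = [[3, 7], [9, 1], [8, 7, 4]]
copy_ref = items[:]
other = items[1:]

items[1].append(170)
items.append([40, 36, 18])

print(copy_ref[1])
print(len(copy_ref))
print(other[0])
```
[9, 1, 170]
3
[9, 1, 170]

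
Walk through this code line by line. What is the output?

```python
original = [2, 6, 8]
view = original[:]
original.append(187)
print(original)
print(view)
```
[2, 6, 8, 187]
[2, 6, 8]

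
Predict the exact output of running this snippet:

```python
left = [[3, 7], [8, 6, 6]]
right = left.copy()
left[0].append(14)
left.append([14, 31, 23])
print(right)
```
[[3, 7, 14], [8, 6, 6]]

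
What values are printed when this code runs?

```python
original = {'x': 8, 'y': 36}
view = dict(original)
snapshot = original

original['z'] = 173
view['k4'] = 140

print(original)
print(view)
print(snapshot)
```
{'x': 8, 'y': 36, 'z': 173}
{'x': 8, 'y': 36, 'k4': 140}
{'x': 8, 'y': 36, 'z': 173}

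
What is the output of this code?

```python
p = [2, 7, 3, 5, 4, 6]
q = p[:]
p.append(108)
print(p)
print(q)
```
[2, 7, 3, 5, 4, 6, 108]
[2, 7, 3, 5, 4, 6]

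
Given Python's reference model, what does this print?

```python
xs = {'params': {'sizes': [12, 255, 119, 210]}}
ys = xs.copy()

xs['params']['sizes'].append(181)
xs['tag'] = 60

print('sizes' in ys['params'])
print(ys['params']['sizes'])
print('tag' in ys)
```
True
[12, 255, 119, 210, 181]
False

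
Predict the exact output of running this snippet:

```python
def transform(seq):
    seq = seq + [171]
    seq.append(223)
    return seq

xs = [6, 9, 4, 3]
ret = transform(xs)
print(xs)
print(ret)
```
[6, 9, 4, 3]
[6, 9, 4, 3, 171, 223]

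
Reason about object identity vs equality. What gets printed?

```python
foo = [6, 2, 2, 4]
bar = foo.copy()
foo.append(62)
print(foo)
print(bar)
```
[6, 2, 2, 4, 62]
[6, 2, 2, 4]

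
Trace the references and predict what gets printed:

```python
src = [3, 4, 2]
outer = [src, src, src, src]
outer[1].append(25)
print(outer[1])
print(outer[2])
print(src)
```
[3, 4, 2, 25]
[3, 4, 2, 25]
[3, 4, 2, 25]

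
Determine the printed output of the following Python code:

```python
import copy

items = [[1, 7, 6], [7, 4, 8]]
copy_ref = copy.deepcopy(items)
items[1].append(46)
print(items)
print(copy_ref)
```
[[1, 7, 6], [7, 4, 8, 46]]
[[1, 7, 6], [7, 4, 8]]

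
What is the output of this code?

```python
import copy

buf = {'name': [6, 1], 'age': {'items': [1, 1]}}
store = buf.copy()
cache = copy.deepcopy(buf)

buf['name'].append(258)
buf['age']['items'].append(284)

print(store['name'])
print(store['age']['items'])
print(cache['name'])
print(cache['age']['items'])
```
[6, 1, 258]
[1, 1, 284]
[6, 1]
[1, 1]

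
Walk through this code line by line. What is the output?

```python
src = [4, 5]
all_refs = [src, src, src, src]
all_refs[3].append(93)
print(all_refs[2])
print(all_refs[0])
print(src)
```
[4, 5, 93]
[4, 5, 93]
[4, 5, 93]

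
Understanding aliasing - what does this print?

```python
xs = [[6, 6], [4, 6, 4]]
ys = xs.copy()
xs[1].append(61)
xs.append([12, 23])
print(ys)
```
[[6, 6], [4, 6, 4, 61]]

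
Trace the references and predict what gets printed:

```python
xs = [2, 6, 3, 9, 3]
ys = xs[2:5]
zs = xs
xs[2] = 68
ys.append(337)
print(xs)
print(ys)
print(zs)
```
[2, 6, 68, 9, 3]
[3, 9, 3, 337]
[2, 6, 68, 9, 3]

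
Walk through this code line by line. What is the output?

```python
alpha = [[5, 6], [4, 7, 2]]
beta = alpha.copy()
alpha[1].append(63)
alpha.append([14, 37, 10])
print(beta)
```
[[5, 6], [4, 7, 2, 63]]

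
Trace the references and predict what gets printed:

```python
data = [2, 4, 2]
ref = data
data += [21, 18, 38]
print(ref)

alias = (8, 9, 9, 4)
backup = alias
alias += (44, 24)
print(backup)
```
[2, 4, 2, 21, 18, 38]
(8, 9, 9, 4)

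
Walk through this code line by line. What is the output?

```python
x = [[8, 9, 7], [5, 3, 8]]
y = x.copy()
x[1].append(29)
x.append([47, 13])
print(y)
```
[[8, 9, 7], [5, 3, 8, 29]]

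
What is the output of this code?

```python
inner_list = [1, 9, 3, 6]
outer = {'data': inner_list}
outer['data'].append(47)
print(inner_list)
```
[1, 9, 3, 6, 47]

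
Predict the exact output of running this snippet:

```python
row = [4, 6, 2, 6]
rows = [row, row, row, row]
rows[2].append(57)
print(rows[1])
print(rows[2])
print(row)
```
[4, 6, 2, 6, 57]
[4, 6, 2, 6, 57]
[4, 6, 2, 6, 57]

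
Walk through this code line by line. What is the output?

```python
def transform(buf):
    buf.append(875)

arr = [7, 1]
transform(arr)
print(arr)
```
[7, 1, 875]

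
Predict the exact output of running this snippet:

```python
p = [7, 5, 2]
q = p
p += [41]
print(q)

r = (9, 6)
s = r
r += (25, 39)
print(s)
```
[7, 5, 2, 41]
(9, 6)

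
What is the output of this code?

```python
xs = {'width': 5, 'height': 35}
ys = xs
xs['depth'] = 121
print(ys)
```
{'width': 5, 'height': 35, 'depth': 121}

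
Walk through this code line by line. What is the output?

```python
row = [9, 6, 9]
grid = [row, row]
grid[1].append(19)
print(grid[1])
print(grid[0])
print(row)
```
[9, 6, 9, 19]
[9, 6, 9, 19]
[9, 6, 9, 19]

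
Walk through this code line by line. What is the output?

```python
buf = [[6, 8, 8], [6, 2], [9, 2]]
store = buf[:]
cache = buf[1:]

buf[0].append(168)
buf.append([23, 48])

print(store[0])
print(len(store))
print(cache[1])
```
[6, 8, 8, 168]
3
[9, 2]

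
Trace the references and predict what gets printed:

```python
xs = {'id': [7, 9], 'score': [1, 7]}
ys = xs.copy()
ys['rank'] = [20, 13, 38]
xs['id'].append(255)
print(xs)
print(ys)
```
{'id': [7, 9, 255], 'score': [1, 7]}
{'id': [7, 9, 255], 'score': [1, 7], 'rank': [20, 13, 38]}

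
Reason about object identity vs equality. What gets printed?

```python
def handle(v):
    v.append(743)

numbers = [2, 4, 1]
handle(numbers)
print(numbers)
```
[2, 4, 1, 743]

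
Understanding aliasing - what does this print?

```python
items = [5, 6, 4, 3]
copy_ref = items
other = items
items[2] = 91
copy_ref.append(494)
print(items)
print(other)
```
[5, 6, 91, 3, 494]
[5, 6, 91, 3, 494]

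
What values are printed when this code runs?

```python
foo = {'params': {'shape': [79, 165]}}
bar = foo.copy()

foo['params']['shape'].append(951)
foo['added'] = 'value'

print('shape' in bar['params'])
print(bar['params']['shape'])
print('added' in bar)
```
True
[79, 165, 951]
False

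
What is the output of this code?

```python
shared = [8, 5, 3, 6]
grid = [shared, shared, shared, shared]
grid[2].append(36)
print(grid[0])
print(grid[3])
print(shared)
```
[8, 5, 3, 6, 36]
[8, 5, 3, 6, 36]
[8, 5, 3, 6, 36]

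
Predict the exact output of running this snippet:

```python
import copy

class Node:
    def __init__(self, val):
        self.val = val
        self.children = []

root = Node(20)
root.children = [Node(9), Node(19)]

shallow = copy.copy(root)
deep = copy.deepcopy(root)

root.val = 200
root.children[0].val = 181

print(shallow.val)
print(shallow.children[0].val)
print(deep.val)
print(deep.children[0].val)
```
20
181
20
9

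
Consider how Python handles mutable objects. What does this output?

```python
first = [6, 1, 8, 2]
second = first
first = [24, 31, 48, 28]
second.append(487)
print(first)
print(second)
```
[24, 31, 48, 28]
[6, 1, 8, 2, 487]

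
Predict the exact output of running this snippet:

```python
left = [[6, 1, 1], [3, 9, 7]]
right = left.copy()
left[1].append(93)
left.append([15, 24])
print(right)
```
[[6, 1, 1], [3, 9, 7, 93]]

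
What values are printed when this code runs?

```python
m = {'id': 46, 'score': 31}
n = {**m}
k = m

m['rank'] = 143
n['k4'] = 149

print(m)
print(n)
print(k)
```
{'id': 46, 'score': 31, 'rank': 143}
{'id': 46, 'score': 31, 'k4': 149}
{'id': 46, 'score': 31, 'rank': 143}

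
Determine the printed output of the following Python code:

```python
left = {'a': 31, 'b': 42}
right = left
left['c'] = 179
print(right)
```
{'a': 31, 'b': 42, 'c': 179}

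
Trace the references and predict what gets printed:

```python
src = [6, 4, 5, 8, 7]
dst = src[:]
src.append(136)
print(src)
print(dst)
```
[6, 4, 5, 8, 7, 136]
[6, 4, 5, 8, 7]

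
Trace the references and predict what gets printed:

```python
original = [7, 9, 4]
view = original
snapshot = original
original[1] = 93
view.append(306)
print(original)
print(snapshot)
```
[7, 93, 4, 306]
[7, 93, 4, 306]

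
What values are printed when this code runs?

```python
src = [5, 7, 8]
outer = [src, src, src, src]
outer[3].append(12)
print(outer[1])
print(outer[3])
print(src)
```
[5, 7, 8, 12]
[5, 7, 8, 12]
[5, 7, 8, 12]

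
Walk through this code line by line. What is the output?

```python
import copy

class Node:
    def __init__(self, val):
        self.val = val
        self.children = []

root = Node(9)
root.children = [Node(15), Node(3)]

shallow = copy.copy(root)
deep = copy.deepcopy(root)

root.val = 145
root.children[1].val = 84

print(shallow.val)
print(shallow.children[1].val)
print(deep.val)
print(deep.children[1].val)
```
9
84
9
3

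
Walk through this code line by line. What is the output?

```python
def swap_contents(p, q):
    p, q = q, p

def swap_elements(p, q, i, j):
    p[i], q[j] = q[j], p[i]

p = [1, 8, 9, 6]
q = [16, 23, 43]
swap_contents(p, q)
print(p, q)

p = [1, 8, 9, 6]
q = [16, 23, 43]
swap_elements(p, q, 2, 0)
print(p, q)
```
[1, 8, 9, 6] [16, 23, 43]
[1, 8, 16, 6] [9, 23, 43]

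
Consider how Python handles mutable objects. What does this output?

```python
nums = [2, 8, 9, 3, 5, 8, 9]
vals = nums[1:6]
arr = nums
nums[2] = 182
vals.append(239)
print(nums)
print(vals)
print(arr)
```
[2, 8, 182, 3, 5, 8, 9]
[8, 9, 3, 5, 8, 239]
[2, 8, 182, 3, 5, 8, 9]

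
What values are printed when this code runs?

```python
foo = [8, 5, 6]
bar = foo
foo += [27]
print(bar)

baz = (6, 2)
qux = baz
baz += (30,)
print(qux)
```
[8, 5, 6, 27]
(6, 2)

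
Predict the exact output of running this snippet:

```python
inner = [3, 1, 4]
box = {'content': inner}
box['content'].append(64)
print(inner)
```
[3, 1, 4, 64]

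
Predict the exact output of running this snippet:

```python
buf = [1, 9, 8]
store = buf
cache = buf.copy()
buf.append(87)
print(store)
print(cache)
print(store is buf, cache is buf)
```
[1, 9, 8, 87]
[1, 9, 8]
True False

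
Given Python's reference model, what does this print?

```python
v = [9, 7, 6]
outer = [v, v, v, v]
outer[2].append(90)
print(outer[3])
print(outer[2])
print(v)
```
[9, 7, 6, 90]
[9, 7, 6, 90]
[9, 7, 6, 90]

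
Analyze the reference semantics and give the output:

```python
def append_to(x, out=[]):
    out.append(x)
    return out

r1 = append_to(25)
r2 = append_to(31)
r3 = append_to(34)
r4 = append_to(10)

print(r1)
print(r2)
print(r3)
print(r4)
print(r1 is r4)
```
[25, 31, 34, 10]
[25, 31, 34, 10]
[25, 31, 34, 10]
[25, 31, 34, 10]
True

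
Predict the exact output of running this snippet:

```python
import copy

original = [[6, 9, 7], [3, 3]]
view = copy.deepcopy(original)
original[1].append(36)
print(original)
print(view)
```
[[6, 9, 7], [3, 3, 36]]
[[6, 9, 7], [3, 3]]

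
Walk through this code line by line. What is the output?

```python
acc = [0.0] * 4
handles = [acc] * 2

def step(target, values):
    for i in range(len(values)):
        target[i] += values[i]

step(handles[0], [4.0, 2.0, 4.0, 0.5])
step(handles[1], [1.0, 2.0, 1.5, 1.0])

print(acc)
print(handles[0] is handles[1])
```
[5.0, 4.0, 5.5, 1.5]
True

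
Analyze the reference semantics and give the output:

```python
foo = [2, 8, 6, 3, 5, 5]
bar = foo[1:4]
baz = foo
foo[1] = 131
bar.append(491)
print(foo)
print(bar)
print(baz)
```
[2, 131, 6, 3, 5, 5]
[8, 6, 3, 491]
[2, 131, 6, 3, 5, 5]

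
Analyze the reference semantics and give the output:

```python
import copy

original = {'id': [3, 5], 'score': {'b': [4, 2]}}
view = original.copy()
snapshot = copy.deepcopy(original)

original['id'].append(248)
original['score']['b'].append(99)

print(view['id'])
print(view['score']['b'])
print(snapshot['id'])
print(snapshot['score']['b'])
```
[3, 5, 248]
[4, 2, 99]
[3, 5]
[4, 2]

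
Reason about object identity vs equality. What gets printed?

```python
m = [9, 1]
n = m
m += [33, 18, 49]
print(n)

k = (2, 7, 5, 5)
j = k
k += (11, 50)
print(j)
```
[9, 1, 33, 18, 49]
(2, 7, 5, 5)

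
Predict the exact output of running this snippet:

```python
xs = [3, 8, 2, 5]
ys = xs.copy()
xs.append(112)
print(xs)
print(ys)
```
[3, 8, 2, 5, 112]
[3, 8, 2, 5]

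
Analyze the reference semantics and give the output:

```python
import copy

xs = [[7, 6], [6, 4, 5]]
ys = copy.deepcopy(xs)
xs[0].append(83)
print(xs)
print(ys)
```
[[7, 6, 83], [6, 4, 5]]
[[7, 6], [6, 4, 5]]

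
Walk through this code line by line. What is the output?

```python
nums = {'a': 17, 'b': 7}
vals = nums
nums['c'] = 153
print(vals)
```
{'a': 17, 'b': 7, 'c': 153}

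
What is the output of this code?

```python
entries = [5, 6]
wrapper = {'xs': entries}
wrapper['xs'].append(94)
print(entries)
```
[5, 6, 94]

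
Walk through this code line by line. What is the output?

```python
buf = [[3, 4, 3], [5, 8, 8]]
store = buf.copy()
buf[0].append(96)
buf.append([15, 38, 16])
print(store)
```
[[3, 4, 3, 96], [5, 8, 8]]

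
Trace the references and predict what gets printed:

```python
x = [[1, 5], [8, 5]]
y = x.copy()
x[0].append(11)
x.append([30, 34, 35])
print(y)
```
[[1, 5, 11], [8, 5]]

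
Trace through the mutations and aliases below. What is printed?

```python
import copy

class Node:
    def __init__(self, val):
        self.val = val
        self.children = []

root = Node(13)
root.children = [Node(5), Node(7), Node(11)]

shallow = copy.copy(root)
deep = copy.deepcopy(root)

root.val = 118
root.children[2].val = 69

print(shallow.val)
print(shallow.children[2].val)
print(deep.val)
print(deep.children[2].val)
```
13
69
13
11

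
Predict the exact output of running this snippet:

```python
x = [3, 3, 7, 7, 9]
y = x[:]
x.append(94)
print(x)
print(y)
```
[3, 3, 7, 7, 9, 94]
[3, 3, 7, 7, 9]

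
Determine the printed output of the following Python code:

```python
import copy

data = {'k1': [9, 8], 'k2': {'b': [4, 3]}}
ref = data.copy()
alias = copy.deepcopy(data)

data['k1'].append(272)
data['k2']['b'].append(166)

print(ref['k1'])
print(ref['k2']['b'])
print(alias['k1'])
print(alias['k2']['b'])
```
[9, 8, 272]
[4, 3, 166]
[9, 8]
[4, 3]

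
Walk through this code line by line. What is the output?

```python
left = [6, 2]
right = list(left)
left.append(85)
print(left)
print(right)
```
[6, 2, 85]
[6, 2]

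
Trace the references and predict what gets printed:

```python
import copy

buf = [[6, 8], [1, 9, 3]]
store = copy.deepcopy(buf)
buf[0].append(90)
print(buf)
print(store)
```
[[6, 8, 90], [1, 9, 3]]
[[6, 8], [1, 9, 3]]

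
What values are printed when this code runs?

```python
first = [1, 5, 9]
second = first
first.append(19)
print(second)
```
[1, 5, 9, 19]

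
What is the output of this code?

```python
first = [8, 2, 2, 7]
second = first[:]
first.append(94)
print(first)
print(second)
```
[8, 2, 2, 7, 94]
[8, 2, 2, 7]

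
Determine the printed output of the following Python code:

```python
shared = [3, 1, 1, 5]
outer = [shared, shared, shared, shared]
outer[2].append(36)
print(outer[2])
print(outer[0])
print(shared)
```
[3, 1, 1, 5, 36]
[3, 1, 1, 5, 36]
[3, 1, 1, 5, 36]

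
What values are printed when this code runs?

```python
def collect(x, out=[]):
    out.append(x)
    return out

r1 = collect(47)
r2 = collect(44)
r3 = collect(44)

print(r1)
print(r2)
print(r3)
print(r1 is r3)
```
[47, 44, 44]
[47, 44, 44]
[47, 44, 44]
True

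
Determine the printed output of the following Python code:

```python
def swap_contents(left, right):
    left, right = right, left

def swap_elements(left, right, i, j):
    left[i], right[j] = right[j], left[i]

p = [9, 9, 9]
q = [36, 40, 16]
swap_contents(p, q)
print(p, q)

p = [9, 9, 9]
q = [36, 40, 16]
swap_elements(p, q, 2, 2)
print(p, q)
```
[9, 9, 9] [36, 40, 16]
[9, 9, 16] [36, 40, 9]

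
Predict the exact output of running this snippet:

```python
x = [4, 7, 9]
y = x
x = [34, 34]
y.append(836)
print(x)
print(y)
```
[34, 34]
[4, 7, 9, 836]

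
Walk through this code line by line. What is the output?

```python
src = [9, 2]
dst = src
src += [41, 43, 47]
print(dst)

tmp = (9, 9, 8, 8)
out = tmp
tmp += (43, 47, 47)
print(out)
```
[9, 2, 41, 43, 47]
(9, 9, 8, 8)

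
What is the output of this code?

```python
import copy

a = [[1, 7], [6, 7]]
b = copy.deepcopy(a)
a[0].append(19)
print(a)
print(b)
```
[[1, 7, 19], [6, 7]]
[[1, 7], [6, 7]]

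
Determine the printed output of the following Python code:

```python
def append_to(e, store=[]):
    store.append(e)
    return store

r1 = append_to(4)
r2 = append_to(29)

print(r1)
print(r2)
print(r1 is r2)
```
[4, 29]
[4, 29]
True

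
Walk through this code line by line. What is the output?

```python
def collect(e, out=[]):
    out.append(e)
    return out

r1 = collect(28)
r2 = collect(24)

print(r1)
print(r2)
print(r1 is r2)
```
[28, 24]
[28, 24]
True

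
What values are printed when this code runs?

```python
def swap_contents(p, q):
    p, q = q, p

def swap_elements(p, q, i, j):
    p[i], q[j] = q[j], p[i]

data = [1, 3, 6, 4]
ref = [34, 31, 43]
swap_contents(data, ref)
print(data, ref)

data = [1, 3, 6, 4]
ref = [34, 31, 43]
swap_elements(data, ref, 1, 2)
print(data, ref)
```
[1, 3, 6, 4] [34, 31, 43]
[1, 43, 6, 4] [34, 31, 3]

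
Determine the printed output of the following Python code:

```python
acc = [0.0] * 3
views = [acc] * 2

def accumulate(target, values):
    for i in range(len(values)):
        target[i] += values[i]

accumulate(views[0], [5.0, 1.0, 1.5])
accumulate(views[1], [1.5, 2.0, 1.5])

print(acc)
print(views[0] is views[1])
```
[6.5, 3.0, 3.0]
True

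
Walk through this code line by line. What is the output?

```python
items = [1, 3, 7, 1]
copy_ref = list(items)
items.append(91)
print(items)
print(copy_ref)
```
[1, 3, 7, 1, 91]
[1, 3, 7, 1]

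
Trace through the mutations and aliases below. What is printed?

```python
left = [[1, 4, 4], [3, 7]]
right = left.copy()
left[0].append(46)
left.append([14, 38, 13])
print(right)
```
[[1, 4, 4, 46], [3, 7]]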